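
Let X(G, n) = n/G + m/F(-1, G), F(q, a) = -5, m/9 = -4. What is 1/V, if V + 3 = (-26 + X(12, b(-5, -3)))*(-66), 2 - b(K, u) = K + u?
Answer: 5/5914 ≈ 0.00084545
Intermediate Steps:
m = -36 (m = 9*(-4) = -36)
b(K, u) = 2 - K - u (b(K, u) = 2 - (K + u) = 2 + (-K - u) = 2 - K - u)
X(G, n) = 36/5 + n/G (X(G, n) = n/G - 36/(-5) = n/G - 36*(-1/5) = n/G + 36/5 = 36/5 + n/G)
V = 5914/5 (V = -3 + (-26 + (36/5 + (2 - 1*(-5) - 1*(-3))/12))*(-66) = -3 + (-26 + (36/5 + (2 + 5 + 3)*(1/12)))*(-66) = -3 + (-26 + (36/5 + 10*(1/12)))*(-66) = -3 + (-26 + (36/5 + 5/6))*(-66) = -3 + (-26 + 241/30)*(-66) = -3 - 539/30*(-66) = -3 + 5929/5 = 5914/5 ≈ 1182.8)
1/V = 1/(5914/5) = 5/5914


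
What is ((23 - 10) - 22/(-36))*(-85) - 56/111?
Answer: -770861/666 ≈ -1157.4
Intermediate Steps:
((23 - 10) - 22/(-36))*(-85) - 56/111 = (13 - 22*(-1/36))*(-85) - 56*1/111 = (13 + 11/18)*(-85) - 56/111 = (245/18)*(-85) - 56/111 = -20825/18 - 56/111 = -770861/666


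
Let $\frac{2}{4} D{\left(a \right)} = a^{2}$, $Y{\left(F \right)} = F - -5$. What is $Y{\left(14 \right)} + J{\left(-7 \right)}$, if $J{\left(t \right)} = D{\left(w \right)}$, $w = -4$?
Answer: $51$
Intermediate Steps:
$Y{\left(F \right)} = 5 + F$ ($Y{\left(F \right)} = F + 5 = 5 + F$)
$D{\left(a \right)} = 2 a^{2}$
$J{\left(t \right)} = 32$ ($J{\left(t \right)} = 2 \left(-4\right)^{2} = 2 \cdot 16 = 32$)
$Y{\left(14 \right)} + J{\left(-7 \right)} = \left(5 + 14\right) + 32 = 19 + 32 = 51$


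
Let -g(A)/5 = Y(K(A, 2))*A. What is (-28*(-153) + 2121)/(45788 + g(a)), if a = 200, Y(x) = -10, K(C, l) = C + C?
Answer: 2135/18596 ≈ 0.11481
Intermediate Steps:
K(C, l) = 2*C
g(A) = 50*A (g(A) = -(-50)*A = 50*A)
(-28*(-153) + 2121)/(45788 + g(a)) = (-28*(-153) + 2121)/(45788 + 50*200) = (4284 + 2121)/(45788 + 10000) = 6405/55788 = 6405*(1/55788) = 2135/18596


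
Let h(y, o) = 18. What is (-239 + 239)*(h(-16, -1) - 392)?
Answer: 0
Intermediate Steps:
(-239 + 239)*(h(-16, -1) - 392) = (-239 + 239)*(18 - 392) = 0*(-374) = 0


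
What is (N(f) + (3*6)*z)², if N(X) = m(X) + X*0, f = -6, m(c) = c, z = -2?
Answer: 1764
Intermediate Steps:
N(X) = X (N(X) = X + X*0 = X + 0 = X)
(N(f) + (3*6)*z)² = (-6 + (3*6)*(-2))² = (-6 + 18*(-2))² = (-6 - 36)² = (-42)² = 1764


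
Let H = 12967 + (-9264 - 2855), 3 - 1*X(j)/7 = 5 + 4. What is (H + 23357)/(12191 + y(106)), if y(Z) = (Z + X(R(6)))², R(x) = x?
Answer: 24205/16287 ≈ 1.4862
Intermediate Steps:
X(j) = -42 (X(j) = 21 - 7*(5 + 4) = 21 - 7*9 = 21 - 63 = -42)
y(Z) = (-42 + Z)² (y(Z) = (Z - 42)² = (-42 + Z)²)
H = 848 (H = 12967 - 12119 = 848)
(H + 23357)/(12191 + y(106)) = (848 + 23357)/(12191 + (-42 + 106)²) = 24205/(12191 + 64²) = 24205/(12191 + 4096) = 24205/16287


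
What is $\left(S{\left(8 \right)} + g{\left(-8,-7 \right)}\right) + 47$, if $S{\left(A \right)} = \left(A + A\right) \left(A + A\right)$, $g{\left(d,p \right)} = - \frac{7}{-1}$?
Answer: $310$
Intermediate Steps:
$g{\left(d,p \right)} = 7$ ($g{\left(d,p \right)} = \left(-7\right) \left(-1\right) = 7$)
$S{\left(A \right)} = 4 A^{2}$ ($S{\left(A \right)} = 2 A 2 A = 4 A^{2}$)
$\left(S{\left(8 \right)} + g{\left(-8,-7 \right)}\right) + 47 = \left(4 \cdot 8^{2} + 7\right) + 47 = \left(4 \cdot 64 + 7\right) + 47 = \left(256 + 7\right) + 47 = 263 + 47 = 310$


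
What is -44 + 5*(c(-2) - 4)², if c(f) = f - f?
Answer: 36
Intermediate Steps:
c(f) = 0
-44 + 5*(c(-2) - 4)² = -44 + 5*(0 - 4)² = -44 + 5*(-4)² = -44 + 5*16 = -44 + 80 = 36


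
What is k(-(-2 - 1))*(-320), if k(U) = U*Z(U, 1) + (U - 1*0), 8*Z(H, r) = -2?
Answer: -720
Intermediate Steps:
Z(H, r) = -¼ (Z(H, r) = (⅛)*(-2) = -¼)
k(U) = 3*U/4 (k(U) = U*(-¼) + (U - 1*0) = -U/4 + (U + 0) = -U/4 + U = 3*U/4)
k(-(-2 - 1))*(-320) = (3*(-(-2 - 1))/4)*(-320) = (3*(-1*(-3))/4)*(-320) = ((¾)*3)*(-320) = (9/4)*(-320) = -720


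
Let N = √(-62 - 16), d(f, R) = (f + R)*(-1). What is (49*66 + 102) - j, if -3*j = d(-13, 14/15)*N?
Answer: 3336 + 181*I*√78/45 ≈ 3336.0 + 35.523*I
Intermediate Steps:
d(f, R) = -R - f (d(f, R) = (R + f)*(-1) = -R - f)
N = I*√78 (N = √(-78) = I*√78 ≈ 8.8318*I)
j = -181*I*√78/45 (j = -(-14/15 - 1*(-13))*I*√78/3 = -(-14/15 + 13)*I*√78/3 = -181*I*√78/45 ≈ -35.523*I)
(49*66 + 102) - j = (49*66 + 102) - (-181)*I*√78/45 = (3234 + 102) + 181*I*√78/45 = 3336 + 181*I*√78/45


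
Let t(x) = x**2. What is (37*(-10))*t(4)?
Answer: -5920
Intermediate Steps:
(37*(-10))*t(4) = (37*(-10))*4**2 = -370*16 = -5920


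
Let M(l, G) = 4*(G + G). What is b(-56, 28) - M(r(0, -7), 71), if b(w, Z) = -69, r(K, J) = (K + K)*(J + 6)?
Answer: -637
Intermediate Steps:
r(K, J) = 2*K*(6 + J) (r(K, J) = (2*K)*(6 + J) = 2*K*(6 + J))
M(l, G) = 8*G (M(l, G) = 4*(2*G) = 8*G)
b(-56, 28) - M(r(0, -7), 71) = -69 - 8*71 = -69 - 1*568 = -69 - 568 = -637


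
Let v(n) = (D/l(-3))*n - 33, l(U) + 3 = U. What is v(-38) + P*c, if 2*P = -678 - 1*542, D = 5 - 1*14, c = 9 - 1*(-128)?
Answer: -83660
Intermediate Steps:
c = 137 (c = 9 + 128 = 137)
l(U) = -3 + U
D = -9 (D = 5 - 14 = -9)
P = -610 (P = (-678 - 1*542)/2 = (-678 - 542)/2 = (½)*(-1220) = -610)
v(n) = -33 + 3*n/2 (v(n) = (-9/(-3 - 3))*n - 33 = (-9/(-6))*n - 33 = (-9*(-⅙))*n - 33 = 3*n/2 - 33 = -33 + 3*n/2)
v(-38) + P*c = (-33 + (3/2)*(-38)) - 610*137 = (-33 - 57) - 83570 = -90 - 83570 = -83660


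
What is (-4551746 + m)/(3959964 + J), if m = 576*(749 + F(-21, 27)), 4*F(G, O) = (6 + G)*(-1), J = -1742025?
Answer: -4118162/2217939 ≈ -1.8568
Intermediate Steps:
F(G, O) = -3/2 - G/4 (F(G, O) = ((6 + G)*(-1))/4 = (-6 - G)/4 = -3/2 - G/4)
m = 433584 (m = 576*(749 + (-3/2 - ¼*(-21))) = 576*(749 + (-3/2 + 21/4)) = 576*(749 + 15/4) = 576*(3011/4) = 433584)
(-4551746 + m)/(3959964 + J) = (-4551746 + 433584)/(3959964 - 1742025) = -4118162/2217939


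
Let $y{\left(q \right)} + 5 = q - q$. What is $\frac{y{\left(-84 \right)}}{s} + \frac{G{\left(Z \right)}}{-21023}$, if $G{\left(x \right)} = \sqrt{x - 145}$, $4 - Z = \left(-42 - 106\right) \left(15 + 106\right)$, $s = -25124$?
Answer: $\frac{5}{25124} - \frac{\sqrt{17767}}{21023} \approx -0.0061413$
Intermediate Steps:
$y{\left(q \right)} = -5$ ($y{\left(q \right)} = -5 + \left(q - q\right) = -5 + 0 = -5$)
$Z = 17912$ ($Z = 4 - \left(-42 - 106\right) \left(15 + 106\right) = 4 - \left(-148\right) 121 = 4 - -17908 = 4 + 17908 = 17912$)
$G{\left(x \right)} = \sqrt{-145 + x}$
$\frac{y{\left(-84 \right)}}{s} + \frac{G{\left(Z \right)}}{-21023} = - \frac{5}{-25124} + \frac{\sqrt{-145 + 17912}}{-21023} = \left(-5\right) \left(- \frac{1}{25124}\right) + \sqrt{17767} \left(- \frac{1}{21023}\right) = \frac{5}{25124} - \frac{\sqrt{17767}}{21023}$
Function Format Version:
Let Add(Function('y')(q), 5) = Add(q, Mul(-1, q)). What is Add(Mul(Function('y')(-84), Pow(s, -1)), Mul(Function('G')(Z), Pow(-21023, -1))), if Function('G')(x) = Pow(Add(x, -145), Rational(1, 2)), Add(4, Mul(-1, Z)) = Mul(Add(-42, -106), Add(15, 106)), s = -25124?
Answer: Add(Rational(5, 25124), Mul(Rational(-1, 21023), Pow(17767, Rational(1, 2)))) ≈ -0.0061413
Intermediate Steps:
Function('y')(q) = -5 (Function('y')(q) = Add(-5, Add(q, Mul(-1, q))) = Add(-5, 0) = -5)
Z = 17912 (Z = Add(4, Mul(-1, Mul(Add(-42, -106), Add(15, 106)))) = Add(4, Mul(-1, Mul(-148, 121))) = Add(4, Mul(-1, -17908)) = Add(4, 17908) = 17912)
Function('G')(x) = Pow(Add(-145, x), Rational(1, 2))
Add(Mul(Function('y')(-84), Pow(s, -1)), Mul(Function('G')(Z), Pow(-21023, -1))) = Add(Mul(-5, Pow(-25124, -1)), Mul(Pow(Add(-145, 17912), Rational(1, 2)), Pow(-21023, -1))) = Add(Mul(-5, Rational(-1, 25124)), Mul(Pow(17767, Rational(1, 2)), Rational(-1, 21023))) = Add(Rational(5, 25124), Mul(Rational(-1, 21023), Pow(17767, Rational(1, 2))))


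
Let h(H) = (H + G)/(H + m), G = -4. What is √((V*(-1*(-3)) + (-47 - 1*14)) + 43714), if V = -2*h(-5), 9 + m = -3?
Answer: √12614799/17 ≈ 208.93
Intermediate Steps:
m = -12 (m = -9 - 3 = -12)
h(H) = (-4 + H)/(-12 + H) (h(H) = (H - 4)/(H - 12) = (-4 + H)/(-12 + H))
V = -18/17 (V = -2*(-4 - 5)/(-12 - 5) = -2*(-9)/(-17) = -(-2)*(-9)/17 = -2*9/17 = -18/17 ≈ -1.0588)
√((V*(-1*(-3)) + (-47 - 1*14)) + 43714) = √((-(-18)*(-3)/17 + (-47 - 1*14)) + 43714) = √((-18/17*3 + (-47 - 14)) + 43714) = √((-54/17 - 61) + 43714) = √(-1091/17 + 43714) = √(742047/17) = √12614799/17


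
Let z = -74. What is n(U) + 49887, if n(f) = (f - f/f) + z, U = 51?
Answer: 49863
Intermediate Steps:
n(f) = -75 + f (n(f) = (f - f/f) - 74 = (f - 1*1) - 74 = (f - 1) - 74 = (-1 + f) - 74 = -75 + f)
n(U) + 49887 = (-75 + 51) + 49887 = -24 + 49887 = 49863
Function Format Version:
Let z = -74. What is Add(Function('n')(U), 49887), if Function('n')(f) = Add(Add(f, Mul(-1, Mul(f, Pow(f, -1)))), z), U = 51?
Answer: 49863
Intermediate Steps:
Function('n')(f) = Add(-75, f) (Function('n')(f) = Add(Add(f, Mul(-1, Mul(f, Pow(f, -1)))), -74) = Add(Add(f, Mul(-1, 1)), -74) = Add(Add(f, -1), -74) = Add(Add(-1, f), -74) = Add(-75, f))
Add(Function('n')(U), 49887) = Add(Add(-75, 51), 49887) = Add(-24, 49887) = 49863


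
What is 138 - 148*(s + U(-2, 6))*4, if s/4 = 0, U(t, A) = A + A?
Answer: -6966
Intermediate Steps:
U(t, A) = 2*A
s = 0 (s = 4*0 = 0)
138 - 148*(s + U(-2, 6))*4 = 138 - 148*(0 + 2*6)*4 = 138 - 148*(0 + 12)*4 = 138 - 1776*4 = 138 - 148*48 = 138 - 7104 = -6966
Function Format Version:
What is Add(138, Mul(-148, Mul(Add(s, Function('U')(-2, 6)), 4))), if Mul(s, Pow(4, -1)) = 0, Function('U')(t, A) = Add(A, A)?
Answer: -6966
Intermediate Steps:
Function('U')(t, A) = Mul(2, A)
s = 0 (s = Mul(4, 0) = 0)
Add(138, Mul(-148, Mul(Add(s, Function('U')(-2, 6)), 4))) = Add(138, Mul(-148, Mul(Add(0, Mul(2, 6)), 4))) = Add(138, Mul(-148, Mul(Add(0, 12), 4))) = Add(138, Mul(-148, Mul(12, 4))) = Add(138, Mul(-148, 48)) = Add(138, -7104) = -6966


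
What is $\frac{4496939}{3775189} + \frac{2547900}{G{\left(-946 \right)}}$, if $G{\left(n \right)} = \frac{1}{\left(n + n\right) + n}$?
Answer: $- \frac{27298165898200861}{3775189} \approx -7.2309 \cdot 10^{9}$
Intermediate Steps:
$G{\left(n \right)} = \frac{1}{3 n}$ ($G{\left(n \right)} = \frac{1}{2 n + n} = \frac{1}{3 n}$)
$\frac{4496939}{3775189} + \frac{2547900}{G{\left(-946 \right)}} = \frac{4496939}{3775189} + \frac{2547900}{\frac{1}{3} \frac{1}{-946}} = 4496939 \cdot \frac{1}{3775189} + \frac{2547900}{\frac{1}{3} \left(- \frac{1}{946}\right)} = \frac{4496939}{3775189} + \frac{2547900}{- \frac{1}{2838}} = \frac{4496939}{3775189} + 2547900 \left(-2838\right) = \frac{4496939}{3775189} - 7230940200 = - \frac{27298165898200861}{3775189}$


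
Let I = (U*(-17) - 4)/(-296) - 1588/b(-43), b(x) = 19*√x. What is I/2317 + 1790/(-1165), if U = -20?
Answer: -4385824/2853551 + 1588*I*√43/1892989 ≈ -1.537 + 0.0055009*I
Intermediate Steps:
I = -42/37 + 1588*I*√43/817 (I = (-20*(-17) - 4)/(-296) - 1588*(-I*√43/817) = (340 - 4)*(-1/296) - 1588*(-I*√43/817) = 336*(-1/296) - 1588*(-I*√43/817) = -42/37 - (-1588)*I*√43/817 = -42/37 + 1588*I*√43/817 ≈ -1.1351 + 12.746*I)
I/2317 + 1790/(-1165) = (-42/37 + 1588*I*√43/817)/2317 + 1790/(-1165) = (-42/37 + 1588*I*√43/817)*(1/2317) + 1790*(-1/1165) = (-6/12247 + 1588*I*√43/1892989) - 358/233 = -4385824/2853551 + 1588*I*√43/1892989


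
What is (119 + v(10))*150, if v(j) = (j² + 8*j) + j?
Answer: 46350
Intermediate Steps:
v(j) = j² + 9*j
(119 + v(10))*150 = (119 + 10*(9 + 10))*150 = (119 + 10*19)*150 = (119 + 190)*150 = 309*150 = 46350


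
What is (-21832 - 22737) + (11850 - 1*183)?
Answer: -32902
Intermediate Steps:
(-21832 - 22737) + (11850 - 1*183) = -44569 + (11850 - 183) = -44569 + 11667 = -32902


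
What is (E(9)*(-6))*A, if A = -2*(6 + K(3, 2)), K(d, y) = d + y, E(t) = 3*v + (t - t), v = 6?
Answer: 2376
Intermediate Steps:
E(t) = 18 (E(t) = 3*6 + (t - t) = 18 + 0 = 18)
A = -22 (A = -2*(6 + (3 + 2)) = -2*(6 + 5) = -2*11 = -22)
(E(9)*(-6))*A = (18*(-6))*(-22) = -108*(-22) = 2376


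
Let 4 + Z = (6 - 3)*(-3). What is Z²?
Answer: 169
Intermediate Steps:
Z = -13 (Z = -4 + (6 - 3)*(-3) = -4 + 3*(-3) = -4 - 9 = -13)
Z² = (-13)² = 169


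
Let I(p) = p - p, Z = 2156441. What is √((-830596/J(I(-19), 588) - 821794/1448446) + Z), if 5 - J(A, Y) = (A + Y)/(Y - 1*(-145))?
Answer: √9726132699938406531246038/2228434171 ≈ 1399.5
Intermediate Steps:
I(p) = 0
J(A, Y) = 5 - (A + Y)/(145 + Y) (J(A, Y) = 5 - (A + Y)/(Y - 1*(-145)) = 5 - (A + Y)/(Y + 145) = 5 - (A + Y)/(145 + Y))
√((-830596/J(I(-19), 588) - 821794/1448446) + Z) = √((-830596*(145 + 588)/(725 - 1*0 + 4*588) - 821794/1448446) + 2156441) = √((-830596*733/(725 + 0 + 2352) - 821794*1/1448446) + 2156441) = √((-830596/((1/733)*3077) - 410897/724223) + 2156441) = √((-830596/3077/733 - 410897/724223) + 2156441) = √((-830596*733/3077 - 410897/724223) + 2156441) = √((-608826868/3077 - 410897/724223) + 2156441) = √(-440927685153633/2228434171 + 2156441) = √(4364559126991778/2228434171) = √9726132699938406531246038/2228434171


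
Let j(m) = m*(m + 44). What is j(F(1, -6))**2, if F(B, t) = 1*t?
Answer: 51984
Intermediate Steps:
F(B, t) = t
j(m) = m*(44 + m)
j(F(1, -6))**2 = (-6*(44 - 6))**2 = (-6*38)**2 = (-228)**2 = 51984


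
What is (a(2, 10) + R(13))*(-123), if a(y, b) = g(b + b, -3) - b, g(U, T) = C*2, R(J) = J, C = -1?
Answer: -123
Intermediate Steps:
g(U, T) = -2 (g(U, T) = -1*2 = -2)
a(y, b) = -2 - b
(a(2, 10) + R(13))*(-123) = ((-2 - 1*10) + 13)*(-123) = ((-2 - 10) + 13)*(-123) = (-12 + 13)*(-123) = 1*(-123) = -123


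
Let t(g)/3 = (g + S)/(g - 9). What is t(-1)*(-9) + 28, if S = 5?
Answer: 194/5 ≈ 38.800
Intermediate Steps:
t(g) = 3*(5 + g)/(-9 + g) (t(g) = 3*((g + 5)/(g - 9)) = 3*((5 + g)/(-9 + g)) = 3*(5 + g)/(-9 + g))
t(-1)*(-9) + 28 = (3*(5 - 1)/(-9 - 1))*(-9) + 28 = (3*4/(-10))*(-9) + 28 = (3*(-⅒)*4)*(-9) + 28 = -6/5*(-9) + 28 = 54/5 + 28 = 194/5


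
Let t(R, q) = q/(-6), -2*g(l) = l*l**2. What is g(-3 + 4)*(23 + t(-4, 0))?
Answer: -23/2 ≈ -11.500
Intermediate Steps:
g(l) = -l**3/2 (g(l) = -l*l**2/2 = -l**3/2)
t(R, q) = -q/6 (t(R, q) = q*(-1/6) = -q/6)
g(-3 + 4)*(23 + t(-4, 0)) = (-(-3 + 4)**3/2)*(23 - 1/6*0) = (-1/2*1**3)*(23 + 0) = -1/2*1*23 = -1/2*23 = -23/2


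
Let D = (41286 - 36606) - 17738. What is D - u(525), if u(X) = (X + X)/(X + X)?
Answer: -13059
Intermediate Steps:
u(X) = 1 (u(X) = (2*X)/((2*X)) = (2*X)*(1/(2*X)) = 1)
D = -13058 (D = 4680 - 17738 = -13058)
D - u(525) = -13058 - 1*1 = -13058 - 1 = -13059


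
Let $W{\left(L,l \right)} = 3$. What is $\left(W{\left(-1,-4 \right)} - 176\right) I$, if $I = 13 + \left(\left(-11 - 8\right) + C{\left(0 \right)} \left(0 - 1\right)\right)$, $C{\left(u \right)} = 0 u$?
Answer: $1038$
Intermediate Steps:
$C{\left(u \right)} = 0$
$I = -6$ ($I = 13 - \left(19 + 0 \left(0 - 1\right)\right) = 13 + \left(-19 + 0 \left(-1\right)\right) = 13 + \left(-19 + 0\right) = 13 - 19 = -6$)
$\left(W{\left(-1,-4 \right)} - 176\right) I = \left(3 - 176\right) \left(-6\right) = \left(-173\right) \left(-6\right) = 1038$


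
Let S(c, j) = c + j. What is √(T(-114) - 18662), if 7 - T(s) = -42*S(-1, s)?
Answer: I*√23485 ≈ 153.25*I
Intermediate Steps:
T(s) = -35 + 42*s (T(s) = 7 - (-42)*(-1 + s) = 7 - (42 - 42*s) = 7 + (-42 + 42*s) = -35 + 42*s)
√(T(-114) - 18662) = √((-35 + 42*(-114)) - 18662) = √((-35 - 4788) - 18662) = √(-4823 - 18662) = √(-23485) = I*√23485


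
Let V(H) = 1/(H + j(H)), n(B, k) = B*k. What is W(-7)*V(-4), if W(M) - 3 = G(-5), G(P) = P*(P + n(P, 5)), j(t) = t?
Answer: -153/8 ≈ -19.125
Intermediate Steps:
V(H) = 1/(2*H) (V(H) = 1/(H + H) = 1/(2*H))
G(P) = 6*P² (G(P) = P*(P + P*5) = P*(P + 5*P) = P*(6*P) = 6*P²)
W(M) = 153 (W(M) = 3 + 6*(-5)² = 3 + 6*25 = 3 + 150 = 153)
W(-7)*V(-4) = 153*((½)/(-4)) = 153*((½)*(-¼)) = 153*(-⅛) = -153/8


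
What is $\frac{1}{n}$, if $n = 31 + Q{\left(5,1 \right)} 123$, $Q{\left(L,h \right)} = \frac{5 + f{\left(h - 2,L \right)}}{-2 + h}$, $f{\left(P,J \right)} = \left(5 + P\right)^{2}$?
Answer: $- \frac{1}{2552} \approx -0.00039185$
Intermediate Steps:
$Q{\left(L,h \right)} = \frac{5 + \left(3 + h\right)^{2}}{-2 + h}$ ($Q{\left(L,h \right)} = \frac{5 + \left(5 + \left(h - 2\right)\right)^{2}}{-2 + h} = \frac{5 + \left(5 + \left(-2 + h\right)\right)^{2}}{-2 + h} = \frac{5 + \left(3 + h\right)^{2}}{-2 + h}$)
$n = -2552$ ($n = 31 + \frac{5 + \left(3 + 1\right)^{2}}{-2 + 1} \cdot 123 = 31 + \frac{5 + 4^{2}}{-1} \cdot 123 = 31 + - (5 + 16) 123 = 31 + \left(-1\right) 21 \cdot 123 = 31 - 2583 = -2552$)
$\frac{1}{n} = \frac{1}{-2552} = - \frac{1}{2552}$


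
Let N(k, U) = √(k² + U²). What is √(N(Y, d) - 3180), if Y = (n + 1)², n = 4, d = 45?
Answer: √(-3180 + 5*√106) ≈ 55.933*I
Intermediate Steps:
Y = 25 (Y = (4 + 1)² = 5² = 25)
N(k, U) = √(U² + k²)
√(N(Y, d) - 3180) = √(√(45² + 25²) - 3180) = √(√(2025 + 625) - 3180) = √(√2650 - 3180) = √(5*√106 - 3180) = √(-3180 + 5*√106)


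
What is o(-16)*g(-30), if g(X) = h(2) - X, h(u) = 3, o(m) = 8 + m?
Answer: -264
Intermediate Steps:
g(X) = 3 - X
o(-16)*g(-30) = (8 - 16)*(3 - 1*(-30)) = -8*(3 + 30) = -8*33 = -264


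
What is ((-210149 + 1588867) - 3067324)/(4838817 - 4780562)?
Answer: -1688606/58255 ≈ -28.986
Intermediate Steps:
((-210149 + 1588867) - 3067324)/(4838817 - 4780562) = (1378718 - 3067324)/58255 = -1688606*1/58255 = -1688606/58255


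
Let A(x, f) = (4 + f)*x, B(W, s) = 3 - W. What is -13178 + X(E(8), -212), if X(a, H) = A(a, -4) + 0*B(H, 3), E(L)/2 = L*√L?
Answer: -13178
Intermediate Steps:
E(L) = 2*L^(3/2) (E(L) = 2*(L*√L) = 2*L^(3/2))
A(x, f) = x*(4 + f)
X(a, H) = 0 (X(a, H) = a*(4 - 4) + 0*(3 - H) = a*0 + 0 = 0 + 0 = 0)
-13178 + X(E(8), -212) = -13178 + 0 = -13178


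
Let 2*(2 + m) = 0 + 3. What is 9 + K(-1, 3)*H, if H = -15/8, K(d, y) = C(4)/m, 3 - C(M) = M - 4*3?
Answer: 201/4 ≈ 50.250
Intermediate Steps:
m = -½ (m = -2 + (0 + 3)/2 = -2 + (½)*3 = -2 + 3/2 = -½ ≈ -0.50000)
C(M) = 15 - M (C(M) = 3 - (M - 4*3) = 3 - (M - 12) = 3 - (-12 + M) = 3 + (12 - M) = 15 - M)
K(d, y) = -22 (K(d, y) = (15 - 1*4)/(-½) = (15 - 4)*(-2) = 11*(-2) = -22)
H = -15/8 (H = -15*⅛ = -15/8 ≈ -1.8750)
9 + K(-1, 3)*H = 9 - 22*(-15/8) = 9 + 165/4 = 201/4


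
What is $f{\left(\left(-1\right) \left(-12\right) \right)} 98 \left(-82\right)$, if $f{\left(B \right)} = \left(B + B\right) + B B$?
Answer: $-1350048$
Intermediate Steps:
$f{\left(B \right)} = B^{2} + 2 B$ ($f{\left(B \right)} = 2 B + B^{2} = B^{2} + 2 B$)
$f{\left(\left(-1\right) \left(-12\right) \right)} 98 \left(-82\right) = \left(-1\right) \left(-12\right) \left(2 - -12\right) 98 \left(-82\right) = 12 \left(2 + 12\right) 98 \left(-82\right) = 12 \cdot 14 \cdot 98 \left(-82\right) = 168 \cdot 98 \left(-82\right) = 16464 \left(-82\right) = -1350048$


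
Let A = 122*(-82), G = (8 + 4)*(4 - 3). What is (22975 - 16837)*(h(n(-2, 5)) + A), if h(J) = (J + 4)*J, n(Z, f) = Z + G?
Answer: -60545232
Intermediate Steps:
G = 12 (G = 12*1 = 12)
n(Z, f) = 12 + Z (n(Z, f) = Z + 12 = 12 + Z)
A = -10004
h(J) = J*(4 + J) (h(J) = (4 + J)*J = J*(4 + J))
(22975 - 16837)*(h(n(-2, 5)) + A) = (22975 - 16837)*((12 - 2)*(4 + (12 - 2)) - 10004) = 6138*(10*(4 + 10) - 10004) = 6138*(10*14 - 10004) = 6138*(140 - 10004) = 6138*(-9864) = -60545232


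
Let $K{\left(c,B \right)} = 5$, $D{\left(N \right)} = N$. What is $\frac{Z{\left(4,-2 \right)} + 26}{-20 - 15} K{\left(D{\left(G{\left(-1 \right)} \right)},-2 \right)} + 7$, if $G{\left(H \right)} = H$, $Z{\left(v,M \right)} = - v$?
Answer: $\frac{27}{7} \approx 3.8571$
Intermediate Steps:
$\frac{Z{\left(4,-2 \right)} + 26}{-20 - 15} K{\left(D{\left(G{\left(-1 \right)} \right)},-2 \right)} + 7 = \frac{\left(-1\right) 4 + 26}{-20 - 15} \cdot 5 + 7 = \frac{-4 + 26}{-35} \cdot 5 + 7 = 22 \left(- \frac{1}{35}\right) 5 + 7 = \left(- \frac{22}{35}\right) 5 + 7 = - \frac{22}{7} + 7 = \frac{27}{7}$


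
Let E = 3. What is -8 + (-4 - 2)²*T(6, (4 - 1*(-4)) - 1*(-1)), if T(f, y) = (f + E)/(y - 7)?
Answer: 154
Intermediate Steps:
T(f, y) = (3 + f)/(-7 + y) (T(f, y) = (f + 3)/(y - 7) = (3 + f)/(-7 + y))
-8 + (-4 - 2)²*T(6, (4 - 1*(-4)) - 1*(-1)) = -8 + (-4 - 2)²*((3 + 6)/(-7 + ((4 - 1*(-4)) - 1*(-1)))) = -8 + (-6)²*(9/(-7 + ((4 + 4) + 1))) = -8 + 36*(9/(-7 + (8 + 1))) = -8 + 36*(9/(-7 + 9)) = -8 + 36*(9/2) = -8 + 162 = 154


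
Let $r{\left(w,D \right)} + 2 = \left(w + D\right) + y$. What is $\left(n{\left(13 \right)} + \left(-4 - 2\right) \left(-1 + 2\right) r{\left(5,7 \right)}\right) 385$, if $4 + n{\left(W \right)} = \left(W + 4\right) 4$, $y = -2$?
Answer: $6160$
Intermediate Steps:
$r{\left(w,D \right)} = -4 + D + w$ ($r{\left(w,D \right)} = -2 - \left(2 - D - w\right) = -2 + \left(-2 + D + w\right) = -4 + D + w$)
$n{\left(W \right)} = 12 + 4 W$ ($n{\left(W \right)} = -4 + \left(W + 4\right) 4 = -4 + \left(4 + W\right) 4 = -4 + \left(16 + 4 W\right) = 12 + 4 W$)
$\left(n{\left(13 \right)} + \left(-4 - 2\right) \left(-1 + 2\right) r{\left(5,7 \right)}\right) 385 = \left(\left(12 + 4 \cdot 13\right) + \left(-4 - 2\right) \left(-1 + 2\right) \left(-4 + 7 + 5\right)\right) 385 = \left(\left(12 + 52\right) + \left(-6\right) 1 \cdot 8\right) 385 = \left(64 - 48\right) 385 = 16 \cdot 385 = 6160$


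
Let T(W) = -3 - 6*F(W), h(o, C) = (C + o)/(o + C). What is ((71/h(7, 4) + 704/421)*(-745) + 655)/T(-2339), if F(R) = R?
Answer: -7505840/1969017 ≈ -3.8120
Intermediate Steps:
h(o, C) = 1 (h(o, C) = (C + o)/(C + o) = 1)
T(W) = -3 - 6*W
((71/h(7, 4) + 704/421)*(-745) + 655)/T(-2339) = ((71/1 + 704/421)*(-745) + 655)/(-3 - 6*(-2339)) = ((71*1 + 704*(1/421))*(-745) + 655)/(-3 + 14034) = ((71 + 704/421)*(-745) + 655)/14031 = ((30595/421)*(-745) + 655)*(1/14031) = (-22793275/421 + 655)*(1/14031) = -22517520/421*1/14031 = -7505840/1969017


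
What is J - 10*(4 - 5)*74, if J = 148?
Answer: 888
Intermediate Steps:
J - 10*(4 - 5)*74 = 148 - 10*(4 - 5)*74 = 148 - 10*(-1)*74 = 148 + 10*74 = 148 + 740 = 888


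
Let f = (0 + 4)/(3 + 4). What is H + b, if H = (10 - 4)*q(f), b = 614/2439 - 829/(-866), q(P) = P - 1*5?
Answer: -374988779/14785218 ≈ -25.362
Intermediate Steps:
f = 4/7 ≈ 0.57143
q(P) = -5 + P (q(P) = P - 5 = -5 + P)
b = 2553655/2112174 (b = 614*(1/2439) - 829*(-1/866) = 614/2439 + 829/866 = 2553655/2112174 ≈ 1.2090)
H = -186/7 (H = (10 - 4)*(-5 + 4/7) = 6*(-31/7) = -186/7 ≈ -26.571)
H + b = -186/7 + 2553655/2112174 = -374988779/14785218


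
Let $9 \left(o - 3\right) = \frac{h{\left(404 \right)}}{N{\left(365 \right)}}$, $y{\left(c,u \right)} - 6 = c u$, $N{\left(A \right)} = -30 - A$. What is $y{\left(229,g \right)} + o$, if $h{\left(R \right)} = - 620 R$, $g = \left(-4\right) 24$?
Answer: $- \frac{15574129}{711} \approx -21905.0$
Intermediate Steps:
$g = -96$
$y{\left(c,u \right)} = 6 + c u$
$o = \frac{52229}{711}$ ($o = 3 + \frac{\left(-620\right) 404 \frac{1}{-30 - 365}}{9} = 3 + \frac{\left(-250480\right) \frac{1}{-30 - 365}}{9} = 3 + \frac{\left(-250480\right) \frac{1}{-395}}{9} = 3 + \frac{\left(-250480\right) \left(- \frac{1}{395}\right)}{9} = 3 + \frac{1}{9} \cdot \frac{50096}{79} = 3 + \frac{50096}{711} = \frac{52229}{711} \approx 73.458$)
$y{\left(229,g \right)} + o = \left(6 + 229 \left(-96\right)\right) + \frac{52229}{711} = \left(6 - 21984\right) + \frac{52229}{711} = -21978 + \frac{52229}{711} = - \frac{15574129}{711}$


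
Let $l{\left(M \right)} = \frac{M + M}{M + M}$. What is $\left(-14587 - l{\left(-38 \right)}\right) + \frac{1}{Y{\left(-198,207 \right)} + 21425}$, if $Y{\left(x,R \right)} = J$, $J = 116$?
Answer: $- \frac{314240107}{21541} \approx -14588.0$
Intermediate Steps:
$Y{\left(x,R \right)} = 116$
$l{\left(M \right)} = 1$ ($l{\left(M \right)} = \frac{2 M}{2 M} = 2 M \frac{1}{2 M} = 1$)
$\left(-14587 - l{\left(-38 \right)}\right) + \frac{1}{Y{\left(-198,207 \right)} + 21425} = \left(-14587 - 1\right) + \frac{1}{116 + 21425} = \left(-14587 - 1\right) + \frac{1}{21541} = -14588 + \frac{1}{21541} = - \frac{314240107}{21541}$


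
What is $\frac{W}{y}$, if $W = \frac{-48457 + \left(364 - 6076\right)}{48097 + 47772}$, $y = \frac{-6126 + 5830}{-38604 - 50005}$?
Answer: $- \frac{4799860921}{28377224} \approx -169.14$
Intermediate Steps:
$y = \frac{296}{88609}$ ($y = - \frac{296}{-88609} = \left(-296\right) \left(- \frac{1}{88609}\right) = \frac{296}{88609} \approx 0.0033405$)
$W = - \frac{54169}{95869}$ ($W = \frac{-48457 - 5712}{95869} = \left(-54169\right) \frac{1}{95869} = - \frac{54169}{95869} \approx -0.56503$)
$\frac{W}{y} = - \frac{54169}{95869 \cdot \frac{296}{88609}} = \left(- \frac{54169}{95869}\right) \frac{88609}{296} = - \frac{4799860921}{28377224}$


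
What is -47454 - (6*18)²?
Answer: -59118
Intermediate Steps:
-47454 - (6*18)² = -47454 - 1*108² = -47454 - 1*11664 = -47454 - 11664 = -59118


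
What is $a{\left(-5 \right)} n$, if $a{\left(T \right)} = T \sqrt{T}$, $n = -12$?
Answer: $60 i \sqrt{5} \approx 134.16 i$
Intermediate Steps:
$a{\left(T \right)} = T^{\frac{3}{2}}$
$a{\left(-5 \right)} n = \left(-5\right)^{\frac{3}{2}} \left(-12\right) = - 5 i \sqrt{5} \left(-12\right) = 60 i \sqrt{5}$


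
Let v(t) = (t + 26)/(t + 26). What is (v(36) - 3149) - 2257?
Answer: -5405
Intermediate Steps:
v(t) = 1 (v(t) = (26 + t)/(26 + t) = 1)
(v(36) - 3149) - 2257 = (1 - 3149) - 2257 = -3148 - 2257 = -5405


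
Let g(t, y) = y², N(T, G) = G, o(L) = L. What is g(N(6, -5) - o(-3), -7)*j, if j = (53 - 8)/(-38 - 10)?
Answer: -735/16 ≈ -45.938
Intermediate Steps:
j = -15/16 (j = 45/(-48) = 45*(-1/48) = -15/16 ≈ -0.93750)
g(N(6, -5) - o(-3), -7)*j = (-7)²*(-15/16) = 49*(-15/16) = -735/16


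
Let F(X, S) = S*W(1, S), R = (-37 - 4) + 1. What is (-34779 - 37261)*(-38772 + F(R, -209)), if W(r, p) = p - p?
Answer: 2793134880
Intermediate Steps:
R = -40 (R = -41 + 1 = -40)
W(r, p) = 0
F(X, S) = 0 (F(X, S) = S*0 = 0)
(-34779 - 37261)*(-38772 + F(R, -209)) = (-34779 - 37261)*(-38772 + 0) = -72040*(-38772) = 2793134880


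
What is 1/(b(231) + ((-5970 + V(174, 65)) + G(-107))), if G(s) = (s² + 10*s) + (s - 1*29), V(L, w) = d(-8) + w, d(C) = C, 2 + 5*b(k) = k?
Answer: 5/21879 ≈ 0.00022853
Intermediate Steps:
b(k) = -⅖ + k/5
V(L, w) = -8 + w
G(s) = -29 + s² + 11*s (G(s) = (s² + 10*s) + (s - 29) = (s² + 10*s) + (-29 + s) = -29 + s² + 11*s)
1/(b(231) + ((-5970 + V(174, 65)) + G(-107))) = 1/((-⅖ + (⅕)*231) + ((-5970 + (-8 + 65)) + (-29 + (-107)² + 11*(-107)))) = 1/((-⅖ + 231/5) + ((-5970 + 57) + (-29 + 11449 - 1177))) = 1/(229/5 + (-5913 + 10243)) = 1/(229/5 + 4330) = 1/(21879/5) = 5/21879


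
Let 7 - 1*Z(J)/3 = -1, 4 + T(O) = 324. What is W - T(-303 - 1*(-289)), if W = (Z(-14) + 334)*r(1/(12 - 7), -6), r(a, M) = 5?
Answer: 1470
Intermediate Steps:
T(O) = 320 (T(O) = -4 + 324 = 320)
Z(J) = 24 (Z(J) = 21 - 3*(-1) = 21 + 3 = 24)
W = 1790 (W = (24 + 334)*5 = 358*5 = 1790)
W - T(-303 - 1*(-289)) = 1790 - 1*320 = 1790 - 320 = 1470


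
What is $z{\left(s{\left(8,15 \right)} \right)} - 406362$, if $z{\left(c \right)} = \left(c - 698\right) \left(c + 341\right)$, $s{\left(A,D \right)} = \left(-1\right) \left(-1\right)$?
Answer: $-644736$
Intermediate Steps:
$s{\left(A,D \right)} = 1$
$z{\left(c \right)} = \left(-698 + c\right) \left(341 + c\right)$
$z{\left(s{\left(8,15 \right)} \right)} - 406362 = \left(-238018 + 1^{2} - 357\right) - 406362 = \left(-238018 + 1 - 357\right) - 406362 = -238374 - 406362 = -644736$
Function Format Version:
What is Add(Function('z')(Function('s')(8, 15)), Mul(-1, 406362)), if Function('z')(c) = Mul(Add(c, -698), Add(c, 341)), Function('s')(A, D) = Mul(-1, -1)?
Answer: -644736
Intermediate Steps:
Function('s')(A, D) = 1
Function('z')(c) = Mul(Add(-698, c), Add(341, c))
Add(Function('z')(Function('s')(8, 15)), Mul(-1, 406362)) = Add(Add(-238018, Pow(1, 2), Mul(-357, 1)), Mul(-1, 406362)) = Add(Add(-238018, 1, -357), -406362) = Add(-238374, -406362) = -644736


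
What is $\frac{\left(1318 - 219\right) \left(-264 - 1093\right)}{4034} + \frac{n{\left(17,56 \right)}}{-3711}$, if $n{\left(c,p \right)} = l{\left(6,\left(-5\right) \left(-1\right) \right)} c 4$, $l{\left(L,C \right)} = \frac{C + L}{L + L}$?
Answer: $- \frac{16603875977}{44910522} \approx -369.71$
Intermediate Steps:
$l{\left(L,C \right)} = \frac{C + L}{2 L}$
$n{\left(c,p \right)} = \frac{11 c}{3}$ ($n{\left(c,p \right)} = \frac{\left(-5\right) \left(-1\right) + 6}{2 \cdot 6} c 4 = \frac{1}{2} \cdot \frac{1}{6} \left(5 + 6\right) c 4 = \frac{1}{2} \cdot \frac{1}{6} \cdot 11 c 4 = \frac{11 c}{12} \cdot 4 = \frac{11 c}{3}$)
$\frac{\left(1318 - 219\right) \left(-264 - 1093\right)}{4034} + \frac{n{\left(17,56 \right)}}{-3711} = \frac{\left(1318 - 219\right) \left(-264 - 1093\right)}{4034} + \frac{\frac{11}{3} \cdot 17}{-3711} = 1099 \left(-1357\right) \frac{1}{4034} + \frac{187}{3} \left(- \frac{1}{3711}\right) = \left(-1491343\right) \frac{1}{4034} - \frac{187}{11133} = - \frac{1491343}{4034} - \frac{187}{11133} = - \frac{16603875977}{44910522}$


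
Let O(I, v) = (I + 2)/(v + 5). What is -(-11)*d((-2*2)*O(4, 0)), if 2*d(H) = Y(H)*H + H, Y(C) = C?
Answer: 2508/25 ≈ 100.32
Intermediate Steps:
O(I, v) = (2 + I)/(5 + v)
d(H) = H/2 + H**2/2 (d(H) = (H*H + H)/2 = (H**2 + H)/2 = (H + H**2)/2 = H/2 + H**2/2)
-(-11)*d((-2*2)*O(4, 0)) = -(-11)*((-2*2)*((2 + 4)/(5 + 0)))*(1 + (-2*2)*((2 + 4)/(5 + 0)))/2 = -(-11)*(-4*6/5)*(1 - 4*6/5)/2 = -(-11)*(1/2)*(-24/5)*(1 - 24/5) = -(-11)*(1/2)*(-24/5)*(-19/5) = -(-11)*228/25 = -11*(-228/25) = 2508/25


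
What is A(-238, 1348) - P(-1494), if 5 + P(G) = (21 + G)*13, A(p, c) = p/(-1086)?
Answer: 10400741/543 ≈ 19154.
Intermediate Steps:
A(p, c) = -p/1086 (A(p, c) = p*(-1/1086) = -p/1086)
P(G) = 268 + 13*G (P(G) = -5 + (21 + G)*13 = -5 + (273 + 13*G) = 268 + 13*G)
A(-238, 1348) - P(-1494) = -1/1086*(-238) - (268 + 13*(-1494)) = 119/543 - (268 - 19422) = 119/543 - 1*(-19154) = 119/543 + 19154 = 10400741/543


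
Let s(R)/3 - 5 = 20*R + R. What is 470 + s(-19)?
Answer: -712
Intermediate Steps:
s(R) = 15 + 63*R (s(R) = 15 + 3*(20*R + R) = 15 + 3*(21*R) = 15 + 63*R)
470 + s(-19) = 470 + (15 + 63*(-19)) = 470 + (15 - 1197) = 470 - 1182 = -712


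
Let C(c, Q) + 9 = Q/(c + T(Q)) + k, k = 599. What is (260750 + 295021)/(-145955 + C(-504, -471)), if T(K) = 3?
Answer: -92813757/24275798 ≈ -3.8233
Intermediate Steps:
C(c, Q) = 590 + Q/(3 + c) (C(c, Q) = -9 + (Q/(c + 3) + 599) = -9 + (Q/(3 + c) + 599) = -9 + (599 + Q/(3 + c)) = 590 + Q/(3 + c))
(260750 + 295021)/(-145955 + C(-504, -471)) = (260750 + 295021)/(-145955 + (1770 - 471 + 590*(-504))/(3 - 504)) = 555771/(-145955 + (1770 - 471 - 297360)/(-501)) = 555771/(-145955 - 1/501*(-296061)) = 555771/(-145955 + 98687/167) = 555771/(-24275798/167) = 555771*(-167/24275798) = -92813757/24275798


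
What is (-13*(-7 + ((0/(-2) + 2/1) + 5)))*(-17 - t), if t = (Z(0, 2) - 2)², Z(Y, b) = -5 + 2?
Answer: 0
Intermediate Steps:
Z(Y, b) = -3
t = 25 (t = (-3 - 2)² = (-5)² = 25)
(-13*(-7 + ((0/(-2) + 2/1) + 5)))*(-17 - t) = (-13*(-7 + ((0/(-2) + 2/1) + 5)))*(-17 - 1*25) = (-13*(-7 + ((0*(-½) + 2*1) + 5)))*(-17 - 25) = -13*(-7 + ((0 + 2) + 5))*(-42) = -13*(-7 + (2 + 5))*(-42) = -13*(-7 + 7)*(-42) = -13*0*(-42) = 0*(-42) = 0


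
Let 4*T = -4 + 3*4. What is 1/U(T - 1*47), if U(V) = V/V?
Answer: 1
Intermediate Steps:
T = 2 (T = (-4 + 3*4)/4 = (-4 + 12)/4 = (1/4)*8 = 2)
U(V) = 1
1/U(T - 1*47) = 1/1 = 1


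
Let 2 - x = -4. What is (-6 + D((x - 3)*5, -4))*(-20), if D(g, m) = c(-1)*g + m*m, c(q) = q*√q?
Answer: -200 + 300*I ≈ -200.0 + 300.0*I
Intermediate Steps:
x = 6 (x = 2 - 1*(-4) = 2 + 4 = 6)
c(q) = q^(3/2)
D(g, m) = m² - I*g (D(g, m) = (-1)^(3/2)*g + m*m = (-I)*g + m² = -I*g + m² = m² - I*g)
(-6 + D((x - 3)*5, -4))*(-20) = (-6 + ((-4)² - I*(6 - 3)*5))*(-20) = (-6 + (16 - I*3*5))*(-20) = (-6 + (16 - 1*I*15))*(-20) = (-6 + (16 - 15*I))*(-20) = (10 - 15*I)*(-20) = -200 + 300*I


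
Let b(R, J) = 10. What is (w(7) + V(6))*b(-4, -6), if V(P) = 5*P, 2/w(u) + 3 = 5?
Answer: 310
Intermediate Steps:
w(u) = 1 (w(u) = 2/(-3 + 5) = 2/2 = 2*(1/2) = 1)
(w(7) + V(6))*b(-4, -6) = (1 + 5*6)*10 = (1 + 30)*10 = 31*10 = 310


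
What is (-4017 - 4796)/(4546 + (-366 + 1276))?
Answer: -8813/5456 ≈ -1.6153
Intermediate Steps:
(-4017 - 4796)/(4546 + (-366 + 1276)) = -8813/(4546 + 910) = -8813/5456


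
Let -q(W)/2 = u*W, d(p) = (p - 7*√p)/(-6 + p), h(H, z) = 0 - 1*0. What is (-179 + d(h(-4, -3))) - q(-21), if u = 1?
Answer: -221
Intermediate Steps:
h(H, z) = 0 (h(H, z) = 0 + 0 = 0)
d(p) = (p - 7*√p)/(-6 + p)
q(W) = -2*W
(-179 + d(h(-4, -3))) - q(-21) = (-179 + (0 - 7*√0)/(-6 + 0)) - (-2)*(-21) = (-179 + (0 - 7*0)/(-6)) - 1*42 = (-179 - (0 + 0)/6) - 42 = (-179 - ⅙*0) - 42 = (-179 + 0) - 42 = -179 - 42 = -221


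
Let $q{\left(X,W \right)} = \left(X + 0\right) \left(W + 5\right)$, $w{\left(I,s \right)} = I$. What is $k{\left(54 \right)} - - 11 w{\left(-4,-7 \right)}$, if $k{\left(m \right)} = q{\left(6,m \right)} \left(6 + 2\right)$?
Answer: $2788$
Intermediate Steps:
$q{\left(X,W \right)} = X \left(5 + W\right)$
$k{\left(m \right)} = 240 + 48 m$ ($k{\left(m \right)} = 6 \left(5 + m\right) \left(6 + 2\right) = \left(30 + 6 m\right) 8 = 240 + 48 m$)
$k{\left(54 \right)} - - 11 w{\left(-4,-7 \right)} = \left(240 + 48 \cdot 54\right) - \left(-11\right) \left(-4\right) = \left(240 + 2592\right) - 44 = 2832 - 44 = 2788$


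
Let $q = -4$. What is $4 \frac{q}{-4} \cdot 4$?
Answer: $16$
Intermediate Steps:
$4 \frac{q}{-4} \cdot 4 = 4 \left(- \frac{4}{-4}\right) 4 = 4 \left(\left(-4\right) \left(- \frac{1}{4}\right)\right) 4 = 4 \cdot 1 \cdot 4 = 4 \cdot 4 = 16$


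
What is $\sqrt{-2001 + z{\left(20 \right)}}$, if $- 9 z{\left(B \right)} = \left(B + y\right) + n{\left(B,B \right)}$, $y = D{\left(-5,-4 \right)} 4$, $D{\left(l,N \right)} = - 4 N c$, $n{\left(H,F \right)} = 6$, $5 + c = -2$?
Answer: $\frac{i \sqrt{17587}}{3} \approx 44.205 i$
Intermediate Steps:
$c = -7$ ($c = -5 - 2 = -7$)
$D{\left(l,N \right)} = 28 N$ ($D{\left(l,N \right)} = - 4 N \left(-7\right) = 28 N$)
$y = -448$ ($y = 28 \left(-4\right) 4 = \left(-112\right) 4 = -448$)
$z{\left(B \right)} = \frac{442}{9} - \frac{B}{9}$ ($z{\left(B \right)} = - \frac{\left(B - 448\right) + 6}{9} = - \frac{\left(-448 + B\right) + 6}{9} = - \frac{-442 + B}{9} = \frac{442}{9} - \frac{B}{9}$)
$\sqrt{-2001 + z{\left(20 \right)}} = \sqrt{-2001 + \left(\frac{442}{9} - \frac{20}{9}\right)} = \sqrt{-2001 + \frac{422}{9}} = \sqrt{- \frac{17587}{9}} = \frac{i \sqrt{17587}}{3}$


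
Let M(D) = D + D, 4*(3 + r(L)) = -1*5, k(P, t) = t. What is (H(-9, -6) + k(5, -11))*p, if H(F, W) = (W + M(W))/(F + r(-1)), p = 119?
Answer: -60809/53 ≈ -1147.3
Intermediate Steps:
r(L) = -17/4 (r(L) = -3 + (-1*5)/4 = -3 + (1/4)*(-5) = -3 - 5/4 = -17/4)
M(D) = 2*D
H(F, W) = 3*W/(-17/4 + F) (H(F, W) = (W + 2*W)/(F - 17/4) = (3*W)/(-17/4 + F) = 3*W/(-17/4 + F))
(H(-9, -6) + k(5, -11))*p = (12*(-6)/(-17 + 4*(-9)) - 11)*119 = (12*(-6)/(-17 - 36) - 11)*119 = (12*(-6)/(-53) - 11)*119 = (12*(-6)*(-1/53) - 11)*119 = (72/53 - 11)*119 = -511/53*119 = -60809/53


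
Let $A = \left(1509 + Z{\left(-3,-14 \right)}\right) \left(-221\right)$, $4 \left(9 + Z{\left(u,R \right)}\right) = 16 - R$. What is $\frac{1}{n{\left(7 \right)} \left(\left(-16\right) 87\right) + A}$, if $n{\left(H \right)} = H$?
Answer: $- \frac{2}{685803} \approx -2.9163 \cdot 10^{-6}$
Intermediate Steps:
$Z{\left(u,R \right)} = -5 - \frac{R}{4}$ ($Z{\left(u,R \right)} = -9 + \frac{16 - R}{4} = -9 - \left(-4 + \frac{R}{4}\right) = -5 - \frac{R}{4}$)
$A = - \frac{666315}{2}$ ($A = \left(1509 - \frac{3}{2}\right) \left(-221\right) = \frac{3015}{2} \left(-221\right) = - \frac{666315}{2} \approx -3.3316 \cdot 10^{5}$)
$\frac{1}{n{\left(7 \right)} \left(\left(-16\right) 87\right) + A} = \frac{1}{7 \left(\left(-16\right) 87\right) - \frac{666315}{2}} = \frac{1}{7 \left(-1392\right) - \frac{666315}{2}} = \frac{1}{-9744 - \frac{666315}{2}} = \frac{1}{- \frac{685803}{2}} = - \frac{2}{685803}$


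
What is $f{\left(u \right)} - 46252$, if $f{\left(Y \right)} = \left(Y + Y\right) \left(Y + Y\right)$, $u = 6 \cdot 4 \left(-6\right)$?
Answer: $36692$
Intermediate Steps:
$u = -144$ ($u = 24 \left(-6\right) = -144$)
$f{\left(Y \right)} = 4 Y^{2}$ ($f{\left(Y \right)} = 2 Y 2 Y = 4 Y^{2}$)
$f{\left(u \right)} - 46252 = 4 \left(-144\right)^{2} - 46252 = 4 \cdot 20736 - 46252 = 82944 - 46252 = 36692$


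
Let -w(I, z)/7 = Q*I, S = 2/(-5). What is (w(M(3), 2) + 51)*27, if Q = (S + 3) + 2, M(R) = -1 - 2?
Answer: 19926/5 ≈ 3985.2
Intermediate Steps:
S = -2/5 (S = 2*(-1/5) = -2/5 ≈ -0.40000)
M(R) = -3
Q = 23/5 (Q = (-2/5 + 3) + 2 = 13/5 + 2 = 23/5 ≈ 4.6000)
w(I, z) = -161*I/5
(w(M(3), 2) + 51)*27 = (-161/5*(-3) + 51)*27 = (483/5 + 51)*27 = (738/5)*27 = 19926/5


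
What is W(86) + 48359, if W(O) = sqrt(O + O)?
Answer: 48359 + 2*sqrt(43) ≈ 48372.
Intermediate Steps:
W(O) = sqrt(2)*sqrt(O) (W(O) = sqrt(2*O) = sqrt(2)*sqrt(O))
W(86) + 48359 = sqrt(2)*sqrt(86) + 48359 = 2*sqrt(43) + 48359 = 48359 + 2*sqrt(43)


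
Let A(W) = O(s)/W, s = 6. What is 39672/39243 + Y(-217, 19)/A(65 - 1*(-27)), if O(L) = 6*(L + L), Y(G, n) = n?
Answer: 5954429/235458 ≈ 25.289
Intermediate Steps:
O(L) = 12*L (O(L) = 6*(2*L) = 12*L)
A(W) = 72/W (A(W) = (12*6)/W = 72/W)
39672/39243 + Y(-217, 19)/A(65 - 1*(-27)) = 39672/39243 + 19/((72/(65 - 1*(-27)))) = 39672*(1/39243) + 19/((72/(65 + 27))) = 13224/13081 + 19/((72/92)) = 13224/13081 + 19/((72*(1/92))) = 13224/13081 + 19/(18/23) = 13224/13081 + 19*(23/18) = 13224/13081 + 437/18 = 5954429/235458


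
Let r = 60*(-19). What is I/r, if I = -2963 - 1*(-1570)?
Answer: 1393/1140 ≈ 1.2219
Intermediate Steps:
I = -1393 (I = -2963 + 1570 = -1393)
r = -1140
I/r = -1393/(-1140) = -1393*(-1/1140) = 1393/1140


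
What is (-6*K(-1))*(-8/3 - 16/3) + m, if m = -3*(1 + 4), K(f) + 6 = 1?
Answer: -255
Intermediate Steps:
K(f) = -5 (K(f) = -6 + 1 = -5)
m = -15 (m = -3*5 = -15)
(-6*K(-1))*(-8/3 - 16/3) + m = (-6*(-5))*(-8/3 - 16/3) - 15 = 30*(-8*⅓ - 16*⅓) - 15 = 30*(-8/3 - 16/3) - 15 = 30*(-8) - 15 = -240 - 15 = -255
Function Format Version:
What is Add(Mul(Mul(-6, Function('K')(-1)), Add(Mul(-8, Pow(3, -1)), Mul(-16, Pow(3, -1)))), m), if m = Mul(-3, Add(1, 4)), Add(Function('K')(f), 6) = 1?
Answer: -255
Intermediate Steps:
Function('K')(f) = -5 (Function('K')(f) = Add(-6, 1) = -5)
m = -15 (m = Mul(-3, 5) = -15)
Add(Mul(Mul(-6, Function('K')(-1)), Add(Mul(-8, Pow(3, -1)), Mul(-16, Pow(3, -1)))), m) = Add(Mul(Mul(-6, -5), Add(Mul(-8, Pow(3, -1)), Mul(-16, Pow(3, -1)))), -15) = Add(Mul(30, Add(Mul(-8, Rational(1, 3)), Mul(-16, Rational(1, 3)))), -15) = Add(Mul(30, Add(Rational(-8, 3), Rational(-16, 3))), -15) = Add(Mul(30, -8), -15) = Add(-240, -15) = -255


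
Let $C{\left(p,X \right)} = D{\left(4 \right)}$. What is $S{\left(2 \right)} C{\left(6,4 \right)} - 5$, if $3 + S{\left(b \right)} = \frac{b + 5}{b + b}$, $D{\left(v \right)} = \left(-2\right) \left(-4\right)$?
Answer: $-15$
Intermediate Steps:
$D{\left(v \right)} = 8$
$C{\left(p,X \right)} = 8$
$S{\left(b \right)} = -3 + \frac{5 + b}{2 b}$ ($S{\left(b \right)} = -3 + \frac{b + 5}{b + b} = -3 + \frac{5 + b}{2 b}$)
$S{\left(2 \right)} C{\left(6,4 \right)} - 5 = \frac{5 \left(1 - 2\right)}{2 \cdot 2} \cdot 8 - 5 = \frac{5}{2} \cdot \frac{1}{2} \left(1 - 2\right) 8 - 5 = \frac{5}{2} \cdot \frac{1}{2} \left(-1\right) 8 - 5 = \left(- \frac{5}{4}\right) 8 - 5 = -10 - 5 = -15$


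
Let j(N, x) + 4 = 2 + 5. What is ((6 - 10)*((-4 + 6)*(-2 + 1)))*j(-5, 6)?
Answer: 24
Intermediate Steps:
j(N, x) = 3 (j(N, x) = -4 + (2 + 5) = -4 + 7 = 3)
((6 - 10)*((-4 + 6)*(-2 + 1)))*j(-5, 6) = ((6 - 10)*((-4 + 6)*(-2 + 1)))*3 = -8*(-1)*3 = -4*(-2)*3 = 8*3 = 24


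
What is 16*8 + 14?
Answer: 142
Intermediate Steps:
16*8 + 14 = 128 + 14 = 142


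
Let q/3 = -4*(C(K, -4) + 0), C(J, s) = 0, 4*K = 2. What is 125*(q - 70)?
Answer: -8750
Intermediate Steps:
K = ½ (K = (¼)*2 = ½ ≈ 0.50000)
q = 0 (q = 3*(-4*(0 + 0)) = 3*(-4*0) = 3*0 = 0)
125*(q - 70) = 125*(0 - 70) = 125*(-70) = -8750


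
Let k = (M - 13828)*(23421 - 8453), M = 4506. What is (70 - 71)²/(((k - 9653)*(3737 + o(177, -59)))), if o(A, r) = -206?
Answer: -1/492720503319 ≈ -2.0295e-12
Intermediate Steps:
k = -139531696 (k = (4506 - 13828)*(23421 - 8453) = -9322*14968 = -139531696)
(70 - 71)²/(((k - 9653)*(3737 + o(177, -59)))) = (70 - 71)²/(((-139531696 - 9653)*(3737 - 206))) = (-1)²/((-139541349*3531)) = 1/(-492720503319) = 1*(-1/492720503319) = -1/492720503319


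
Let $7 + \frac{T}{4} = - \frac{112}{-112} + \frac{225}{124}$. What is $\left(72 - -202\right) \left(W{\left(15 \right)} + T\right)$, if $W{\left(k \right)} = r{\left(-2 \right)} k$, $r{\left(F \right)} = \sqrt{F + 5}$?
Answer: $- \frac{142206}{31} + 4110 \sqrt{3} \approx 2531.4$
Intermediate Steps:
$T = - \frac{519}{31}$ ($T = -28 + 4 \left(- \frac{112}{-112} + \frac{225}{124}\right) = -28 + 4 \left(\left(-112\right) \left(- \frac{1}{112}\right) + 225 \cdot \frac{1}{124}\right) = -28 + 4 \left(1 + \frac{225}{124}\right) = -28 + 4 \cdot \frac{349}{124} = -28 + \frac{349}{31} = - \frac{519}{31} \approx -16.742$)
$r{\left(F \right)} = \sqrt{5 + F}$
$W{\left(k \right)} = k \sqrt{3}$ ($W{\left(k \right)} = \sqrt{5 - 2} k = \sqrt{3} k = k \sqrt{3}$)
$\left(72 - -202\right) \left(W{\left(15 \right)} + T\right) = \left(72 - -202\right) \left(15 \sqrt{3} - \frac{519}{31}\right) = \left(72 + 202\right) \left(- \frac{519}{31} + 15 \sqrt{3}\right) = 274 \left(- \frac{519}{31} + 15 \sqrt{3}\right) = - \frac{142206}{31} + 4110 \sqrt{3}$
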